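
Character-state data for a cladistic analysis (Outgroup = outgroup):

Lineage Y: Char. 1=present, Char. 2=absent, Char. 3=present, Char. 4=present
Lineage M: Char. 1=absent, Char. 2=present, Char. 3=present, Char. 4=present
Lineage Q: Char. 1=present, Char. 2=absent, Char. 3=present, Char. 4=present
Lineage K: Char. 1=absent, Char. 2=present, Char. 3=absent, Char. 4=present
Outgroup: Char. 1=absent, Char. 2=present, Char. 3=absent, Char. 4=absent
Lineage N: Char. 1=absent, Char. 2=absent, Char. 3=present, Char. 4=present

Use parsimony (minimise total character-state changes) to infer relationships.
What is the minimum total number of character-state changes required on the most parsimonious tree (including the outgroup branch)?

4

Character polarity is set by the outgroup: the derived state is whichever differs from the outgroup's state, so for Char. 2 the derived state is 'absent', and for the remaining characters it is 'present'.
Char. 1: derived state 'present' in Lineage Q and Lineage Y only — synapomorphy for {Lineage Q, Lineage Y}.
Char. 2: derived state 'absent' in Lineage N, Lineage Q, and Lineage Y only — synapomorphy for {Lineage N, Lineage Q, Lineage Y}.
Char. 3 (derived state 'present') is shared by Lineage M, Lineage N, Lineage Q, and Lineage Y — a synapomorphy uniting that clade.
All ingroup taxa share the derived state 'present' for Char. 4; it defines the ingroup but does not resolve relationships within it.
Most parsimonious ingroup topology: (((Lineage N,(Lineage Y,Lineage Q)),Lineage M),Lineage K).
Changes per character on this tree: Char. 1: 1; Char. 2: 1; Char. 3: 1; Char. 4: 1.
Total = 4.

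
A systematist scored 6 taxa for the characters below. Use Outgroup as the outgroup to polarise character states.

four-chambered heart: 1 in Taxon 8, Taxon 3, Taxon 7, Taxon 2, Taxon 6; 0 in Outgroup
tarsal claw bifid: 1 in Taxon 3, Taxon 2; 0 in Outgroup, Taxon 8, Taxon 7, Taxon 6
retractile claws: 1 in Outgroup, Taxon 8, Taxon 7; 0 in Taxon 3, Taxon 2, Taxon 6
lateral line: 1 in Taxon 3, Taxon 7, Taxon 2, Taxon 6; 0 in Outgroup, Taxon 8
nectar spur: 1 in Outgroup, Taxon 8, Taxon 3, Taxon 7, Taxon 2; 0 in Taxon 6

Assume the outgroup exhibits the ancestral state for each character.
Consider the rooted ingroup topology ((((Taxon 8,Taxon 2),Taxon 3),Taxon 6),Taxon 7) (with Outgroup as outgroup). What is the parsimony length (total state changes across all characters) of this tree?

Map each character onto ((((Taxon 8,Taxon 2),Taxon 3),Taxon 6),Taxon 7) (rooted by Outgroup) and count the minimum state changes it requires (Fitch parsimony):
four-chambered heart: 1; tarsal claw bifid: 2; retractile claws: 2; lateral line: 2; nectar spur: 1.
Total tree length = 8.

8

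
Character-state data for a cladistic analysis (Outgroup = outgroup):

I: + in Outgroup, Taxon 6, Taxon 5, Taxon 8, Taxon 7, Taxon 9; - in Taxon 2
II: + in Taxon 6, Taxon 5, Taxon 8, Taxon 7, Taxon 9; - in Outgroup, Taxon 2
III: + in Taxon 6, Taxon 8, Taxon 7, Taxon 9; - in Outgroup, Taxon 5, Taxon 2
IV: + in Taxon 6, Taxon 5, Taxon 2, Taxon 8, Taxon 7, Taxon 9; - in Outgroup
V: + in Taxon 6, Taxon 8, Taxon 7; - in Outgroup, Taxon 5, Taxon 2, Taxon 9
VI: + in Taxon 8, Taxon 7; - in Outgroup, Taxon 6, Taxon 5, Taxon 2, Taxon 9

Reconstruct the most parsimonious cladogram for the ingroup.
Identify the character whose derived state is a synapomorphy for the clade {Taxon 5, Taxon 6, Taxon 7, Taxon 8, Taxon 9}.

Character polarity is set by the outgroup: the derived state is whichever differs from the outgroup's state, so for I the derived state is '-', and for the remaining characters it is '+'.
I: derived state '-' in Taxon 2 only — an autapomorphy, so it tells us nothing about relationships among taxa.
Only Taxon 5, Taxon 6, Taxon 7, Taxon 8, and Taxon 9 show the derived state '+' for II, supporting them as a clade.
III (derived state '+') is shared by Taxon 6, Taxon 7, Taxon 8, and Taxon 9 — a synapomorphy uniting that clade.
All ingroup taxa share the derived state '+' for IV; it defines the ingroup but does not resolve relationships within it.
V (derived state '+') is shared by Taxon 6, Taxon 7, and Taxon 8 — a synapomorphy uniting that clade.
VI (derived state '+') is shared by Taxon 7 and Taxon 8 — a synapomorphy uniting that clade.
Most parsimonious ingroup topology: ((((Taxon 6,(Taxon 8,Taxon 7)),Taxon 9),Taxon 5),Taxon 2).
The clade {Taxon 5, Taxon 6, Taxon 7, Taxon 8, Taxon 9} is supported by II: its derived state '+' occurs in exactly those taxa and in no other taxon (including the outgroup).

II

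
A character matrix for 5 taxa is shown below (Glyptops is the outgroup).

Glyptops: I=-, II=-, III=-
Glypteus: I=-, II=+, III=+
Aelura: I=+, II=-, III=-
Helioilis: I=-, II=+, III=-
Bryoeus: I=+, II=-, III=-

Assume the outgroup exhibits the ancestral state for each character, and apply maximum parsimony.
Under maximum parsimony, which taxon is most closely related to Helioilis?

The outgroup has state '-' for every character, so '+' is the derived state throughout.
I (derived state '+') is shared by Aelura and Bryoeus — a synapomorphy uniting that clade.
II: derived state '+' in Glypteus and Helioilis only — synapomorphy for {Glypteus, Helioilis}.
III (derived state '+') is unique to Glypteus (autapomorphy; uninformative for grouping).
Most parsimonious ingroup topology: ((Glypteus,Helioilis),(Aelura,Bryoeus)).
Helioilis and Glypteus form a cherry on this tree, so they are sister taxa.

Glypteus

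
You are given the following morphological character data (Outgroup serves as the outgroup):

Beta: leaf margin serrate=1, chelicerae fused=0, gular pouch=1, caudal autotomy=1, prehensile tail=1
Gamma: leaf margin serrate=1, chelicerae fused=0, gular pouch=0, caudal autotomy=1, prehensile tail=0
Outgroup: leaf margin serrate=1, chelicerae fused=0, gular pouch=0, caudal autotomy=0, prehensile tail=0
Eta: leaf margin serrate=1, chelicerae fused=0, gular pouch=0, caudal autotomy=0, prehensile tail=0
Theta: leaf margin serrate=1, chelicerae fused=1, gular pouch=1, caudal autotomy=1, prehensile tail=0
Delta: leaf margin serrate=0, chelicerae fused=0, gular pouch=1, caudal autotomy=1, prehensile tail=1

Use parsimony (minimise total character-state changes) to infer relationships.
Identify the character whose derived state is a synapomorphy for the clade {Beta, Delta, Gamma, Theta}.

Character polarity is set by the outgroup: the derived state is whichever differs from the outgroup's state, so for leaf margin serrate the derived state is '0', and for the remaining characters it is '1'.
leaf margin serrate: derived state '0' in Delta only — an autapomorphy, so it tells us nothing about relationships among taxa.
chelicerae fused (derived state '1') is unique to Theta (autapomorphy; uninformative for grouping).
Only Beta, Delta, and Theta show the derived state '1' for gular pouch, supporting them as a clade.
caudal autotomy (derived state '1') is shared by Beta, Delta, Gamma, and Theta — a synapomorphy uniting that clade.
prehensile tail (derived state '1') is shared by Beta and Delta — a synapomorphy uniting that clade.
Most parsimonious ingroup topology: (Eta,(((Beta,Delta),Theta),Gamma)).
The clade {Beta, Delta, Gamma, Theta} is supported by caudal autotomy: its derived state '1' occurs in exactly those taxa and in no other taxon (including the outgroup).

caudal autotomy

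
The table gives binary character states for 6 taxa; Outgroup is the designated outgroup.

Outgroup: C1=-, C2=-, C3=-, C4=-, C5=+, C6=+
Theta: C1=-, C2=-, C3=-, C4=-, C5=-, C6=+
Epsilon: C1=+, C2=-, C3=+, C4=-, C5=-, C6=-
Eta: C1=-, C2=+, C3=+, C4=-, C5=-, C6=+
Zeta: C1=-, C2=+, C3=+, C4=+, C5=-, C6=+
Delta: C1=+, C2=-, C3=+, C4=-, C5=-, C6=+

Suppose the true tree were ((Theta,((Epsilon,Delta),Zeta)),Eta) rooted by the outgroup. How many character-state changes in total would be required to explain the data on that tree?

8

Map each character onto ((Theta,((Epsilon,Delta),Zeta)),Eta) (rooted by Outgroup) and count the minimum state changes it requires (Fitch parsimony):
C1: 1; C2: 2; C3: 2; C4: 1; C5: 1; C6: 1.
Total tree length = 8.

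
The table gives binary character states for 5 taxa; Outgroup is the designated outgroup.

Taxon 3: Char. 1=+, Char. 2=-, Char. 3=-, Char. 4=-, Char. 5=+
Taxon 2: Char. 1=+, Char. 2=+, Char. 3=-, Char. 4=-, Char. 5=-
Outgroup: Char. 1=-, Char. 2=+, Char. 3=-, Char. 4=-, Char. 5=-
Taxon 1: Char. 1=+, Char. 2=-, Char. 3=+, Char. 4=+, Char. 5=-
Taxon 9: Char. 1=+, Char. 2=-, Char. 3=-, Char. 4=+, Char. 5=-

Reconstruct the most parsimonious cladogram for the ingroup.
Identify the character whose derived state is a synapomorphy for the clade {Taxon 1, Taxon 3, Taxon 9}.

Character polarity is set by the outgroup: the derived state is whichever differs from the outgroup's state, so for Char. 2 the derived state is '-', and for the remaining characters it is '+'.
All ingroup taxa share the derived state '+' for Char. 1; it defines the ingroup but does not resolve relationships within it.
Char. 2 (derived state '-') is shared by Taxon 1, Taxon 3, and Taxon 9 — a synapomorphy uniting that clade.
Char. 3 (derived state '+') is unique to Taxon 1 (autapomorphy; uninformative for grouping).
Char. 4 (derived state '+') is shared by Taxon 1 and Taxon 9 — a synapomorphy uniting that clade.
Char. 5 (derived state '+') is unique to Taxon 3 (autapomorphy; uninformative for grouping).
Most parsimonious ingroup topology: (((Taxon 9,Taxon 1),Taxon 3),Taxon 2).
The clade {Taxon 1, Taxon 3, Taxon 9} is supported by Char. 2: its derived state '-' occurs in exactly those taxa and in no other taxon (including the outgroup).

Char. 2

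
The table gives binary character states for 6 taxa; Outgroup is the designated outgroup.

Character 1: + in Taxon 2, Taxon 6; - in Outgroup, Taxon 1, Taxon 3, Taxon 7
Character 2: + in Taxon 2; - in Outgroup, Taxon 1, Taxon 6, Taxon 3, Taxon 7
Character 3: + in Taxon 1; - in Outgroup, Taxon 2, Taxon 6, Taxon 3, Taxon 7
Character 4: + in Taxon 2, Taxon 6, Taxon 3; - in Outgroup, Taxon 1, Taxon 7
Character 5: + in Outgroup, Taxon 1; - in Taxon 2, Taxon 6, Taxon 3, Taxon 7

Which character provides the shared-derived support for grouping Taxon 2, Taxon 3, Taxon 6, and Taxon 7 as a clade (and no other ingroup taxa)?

Character polarity is set by the outgroup: the derived state is whichever differs from the outgroup's state, so for Character 5 the derived state is '-', and for the remaining characters it is '+'.
Character 1 (derived state '+') is shared by Taxon 2 and Taxon 6 — a synapomorphy uniting that clade.
Character 2: derived state '+' in Taxon 2 only — an autapomorphy, so it tells us nothing about relationships among taxa.
Character 3: derived state '+' in Taxon 1 only — an autapomorphy, so it tells us nothing about relationships among taxa.
Only Taxon 2, Taxon 3, and Taxon 6 show the derived state '+' for Character 4, supporting them as a clade.
Character 5 (derived state '-') is shared by Taxon 2, Taxon 3, Taxon 6, and Taxon 7 — a synapomorphy uniting that clade.
Most parsimonious ingroup topology: ((((Taxon 2,Taxon 6),Taxon 3),Taxon 7),Taxon 1).
The clade {Taxon 2, Taxon 3, Taxon 6, Taxon 7} is supported by Character 5: its derived state '-' occurs in exactly those taxa and in no other taxon (including the outgroup).

Character 5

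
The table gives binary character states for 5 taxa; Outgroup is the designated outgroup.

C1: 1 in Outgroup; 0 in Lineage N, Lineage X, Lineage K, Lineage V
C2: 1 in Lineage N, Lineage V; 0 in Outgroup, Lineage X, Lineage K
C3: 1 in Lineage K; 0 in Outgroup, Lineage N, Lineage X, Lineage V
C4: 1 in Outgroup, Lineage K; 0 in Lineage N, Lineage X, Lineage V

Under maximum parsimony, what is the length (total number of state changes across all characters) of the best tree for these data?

4

Character polarity is set by the outgroup: the derived state is whichever differs from the outgroup's state, so for C1, C4 the derived state is '0', and for the remaining characters it is '1'.
All ingroup taxa share the derived state '0' for C1; it defines the ingroup but does not resolve relationships within it.
C2: derived state '1' in Lineage N and Lineage V only — synapomorphy for {Lineage N, Lineage V}.
C3 (derived state '1') is unique to Lineage K (autapomorphy; uninformative for grouping).
C4 (derived state '0') is shared by Lineage N, Lineage V, and Lineage X — a synapomorphy uniting that clade.
Most parsimonious ingroup topology: (((Lineage N,Lineage V),Lineage X),Lineage K).
Changes per character on this tree: C1: 1; C2: 1; C3: 1; C4: 1.
Total = 4.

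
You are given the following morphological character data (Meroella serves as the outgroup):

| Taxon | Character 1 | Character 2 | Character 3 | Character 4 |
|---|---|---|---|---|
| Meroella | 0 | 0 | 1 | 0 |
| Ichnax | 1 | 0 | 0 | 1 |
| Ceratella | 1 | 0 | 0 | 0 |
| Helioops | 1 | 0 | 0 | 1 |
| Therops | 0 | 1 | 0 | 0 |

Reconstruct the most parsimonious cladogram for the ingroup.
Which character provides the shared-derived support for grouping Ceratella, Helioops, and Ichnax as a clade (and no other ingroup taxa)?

Character polarity is set by the outgroup: the derived state is whichever differs from the outgroup's state, so for Character 3 the derived state is '0', and for the remaining characters it is '1'.
Only Ceratella, Helioops, and Ichnax show the derived state '1' for Character 1, supporting them as a clade.
Character 2 (derived state '1') is unique to Therops (autapomorphy; uninformative for grouping).
All ingroup taxa share the derived state '0' for Character 3; it defines the ingroup but does not resolve relationships within it.
Only Helioops and Ichnax show the derived state '1' for Character 4, supporting them as a clade.
Most parsimonious ingroup topology: (((Ichnax,Helioops),Ceratella),Therops).
The clade {Ceratella, Helioops, Ichnax} is supported by Character 1: its derived state '1' occurs in exactly those taxa and in no other taxon (including the outgroup).

Character 1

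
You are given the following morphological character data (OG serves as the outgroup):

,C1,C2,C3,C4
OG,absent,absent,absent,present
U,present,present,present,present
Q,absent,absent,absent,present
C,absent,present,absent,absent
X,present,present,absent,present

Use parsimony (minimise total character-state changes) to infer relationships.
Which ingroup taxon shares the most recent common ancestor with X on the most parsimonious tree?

Character polarity is set by the outgroup: the derived state is whichever differs from the outgroup's state, so for C4 the derived state is 'absent', and for the remaining characters it is 'present'.
Only U and X show the derived state 'present' for C1, supporting them as a clade.
C2: derived state 'present' in C, U, and X only — synapomorphy for {C, U, X}.
C3 (derived state 'present') is unique to U (autapomorphy; uninformative for grouping).
C4: derived state 'absent' in C only — an autapomorphy, so it tells us nothing about relationships among taxa.
Most parsimonious ingroup topology: (((U,X),C),Q).
X and U form a cherry on this tree, so they are sister taxa.

U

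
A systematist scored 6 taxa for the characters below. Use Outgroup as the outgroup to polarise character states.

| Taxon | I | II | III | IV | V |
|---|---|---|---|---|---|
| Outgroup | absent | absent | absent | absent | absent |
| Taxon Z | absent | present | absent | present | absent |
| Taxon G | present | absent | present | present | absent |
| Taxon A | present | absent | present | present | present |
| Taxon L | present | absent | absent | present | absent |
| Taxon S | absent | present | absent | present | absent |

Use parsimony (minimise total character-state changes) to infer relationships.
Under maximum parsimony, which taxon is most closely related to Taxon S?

Taxon Z

The outgroup has state 'absent' for every character, so 'present' is the derived state throughout.
I (derived state 'present') is shared by Taxon A, Taxon G, and Taxon L — a synapomorphy uniting that clade.
II (derived state 'present') is shared by Taxon S and Taxon Z — a synapomorphy uniting that clade.
Only Taxon A and Taxon G show the derived state 'present' for III, supporting them as a clade.
All ingroup taxa share the derived state 'present' for IV; it defines the ingroup but does not resolve relationships within it.
V: derived state 'present' in Taxon A only — an autapomorphy, so it tells us nothing about relationships among taxa.
Most parsimonious ingroup topology: ((Taxon Z,Taxon S),((Taxon G,Taxon A),Taxon L)).
Taxon S and Taxon Z form a cherry on this tree, so they are sister taxa.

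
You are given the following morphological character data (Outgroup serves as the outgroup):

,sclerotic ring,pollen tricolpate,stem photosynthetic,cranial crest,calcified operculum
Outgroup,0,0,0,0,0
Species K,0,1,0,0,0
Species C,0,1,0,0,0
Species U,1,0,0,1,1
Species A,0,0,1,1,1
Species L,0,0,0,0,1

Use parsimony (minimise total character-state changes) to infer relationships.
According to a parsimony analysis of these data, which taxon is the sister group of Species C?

Species K

The outgroup has state '0' for every character, so '1' is the derived state throughout.
sclerotic ring: derived state '1' in Species U only — an autapomorphy, so it tells us nothing about relationships among taxa.
pollen tricolpate: derived state '1' in Species C and Species K only — synapomorphy for {Species C, Species K}.
stem photosynthetic: derived state '1' in Species A only — an autapomorphy, so it tells us nothing about relationships among taxa.
Only Species A and Species U show the derived state '1' for cranial crest, supporting them as a clade.
calcified operculum (derived state '1') is shared by Species A, Species L, and Species U — a synapomorphy uniting that clade.
Most parsimonious ingroup topology: ((Species K,Species C),((Species U,Species A),Species L)).
Species C and Species K form a cherry on this tree, so they are sister taxa.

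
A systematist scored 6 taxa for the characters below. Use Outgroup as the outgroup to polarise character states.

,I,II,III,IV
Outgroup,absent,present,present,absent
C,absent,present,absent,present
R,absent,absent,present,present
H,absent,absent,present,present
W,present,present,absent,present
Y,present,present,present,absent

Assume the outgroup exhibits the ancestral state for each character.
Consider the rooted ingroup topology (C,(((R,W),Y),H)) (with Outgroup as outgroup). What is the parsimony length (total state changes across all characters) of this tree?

8

Map each character onto (C,(((R,W),Y),H)) (rooted by Outgroup) and count the minimum state changes it requires (Fitch parsimony):
I: 2; II: 2; III: 2; IV: 2.
Total tree length = 8.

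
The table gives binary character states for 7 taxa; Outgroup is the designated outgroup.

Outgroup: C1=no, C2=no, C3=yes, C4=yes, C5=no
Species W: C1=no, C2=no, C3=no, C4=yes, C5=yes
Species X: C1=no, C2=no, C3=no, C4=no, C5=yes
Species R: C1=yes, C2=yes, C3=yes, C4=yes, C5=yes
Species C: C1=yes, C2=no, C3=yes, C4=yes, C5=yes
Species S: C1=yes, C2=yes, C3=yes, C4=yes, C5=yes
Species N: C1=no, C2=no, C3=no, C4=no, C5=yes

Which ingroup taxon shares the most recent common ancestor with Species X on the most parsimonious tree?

Character polarity is set by the outgroup: the derived state is whichever differs from the outgroup's state, so for C3, C4 the derived state is 'no', and for the remaining characters it is 'yes'.
Only Species C, Species R, and Species S show the derived state 'yes' for C1, supporting them as a clade.
C2: derived state 'yes' in Species R and Species S only — synapomorphy for {Species R, Species S}.
C3: derived state 'no' in Species N, Species W, and Species X only — synapomorphy for {Species N, Species W, Species X}.
Only Species N and Species X show the derived state 'no' for C4, supporting them as a clade.
C5 (derived state 'yes') is shared by all ingroup taxa — unites the whole ingroup.
Most parsimonious ingroup topology: ((Species W,(Species X,Species N)),((Species R,Species S),Species C)).
Species X and Species N form a cherry on this tree, so they are sister taxa.

Species N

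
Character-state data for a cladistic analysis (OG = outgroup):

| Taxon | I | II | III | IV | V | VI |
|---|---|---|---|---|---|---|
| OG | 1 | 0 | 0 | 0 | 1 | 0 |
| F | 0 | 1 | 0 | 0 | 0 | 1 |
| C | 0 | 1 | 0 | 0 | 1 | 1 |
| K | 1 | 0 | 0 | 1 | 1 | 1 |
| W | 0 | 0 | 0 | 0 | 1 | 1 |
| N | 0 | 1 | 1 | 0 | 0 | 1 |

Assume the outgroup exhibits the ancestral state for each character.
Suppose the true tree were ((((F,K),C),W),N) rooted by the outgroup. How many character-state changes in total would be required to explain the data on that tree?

10

Map each character onto ((((F,K),C),W),N) (rooted by OG) and count the minimum state changes it requires (Fitch parsimony):
I: 2; II: 3; III: 1; IV: 1; V: 2; VI: 1.
Total tree length = 10.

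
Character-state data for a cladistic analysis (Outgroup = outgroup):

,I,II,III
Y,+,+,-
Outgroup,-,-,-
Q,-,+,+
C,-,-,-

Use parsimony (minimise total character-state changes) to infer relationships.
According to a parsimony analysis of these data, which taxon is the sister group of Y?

The outgroup has state '-' for every character, so '+' is the derived state throughout.
I: derived state '+' in Y only — an autapomorphy, so it tells us nothing about relationships among taxa.
II: derived state '+' in Q and Y only — synapomorphy for {Q, Y}.
III (derived state '+') is unique to Q (autapomorphy; uninformative for grouping).
Most parsimonious ingroup topology: ((Y,Q),C).
Y and Q form a cherry on this tree, so they are sister taxa.

Q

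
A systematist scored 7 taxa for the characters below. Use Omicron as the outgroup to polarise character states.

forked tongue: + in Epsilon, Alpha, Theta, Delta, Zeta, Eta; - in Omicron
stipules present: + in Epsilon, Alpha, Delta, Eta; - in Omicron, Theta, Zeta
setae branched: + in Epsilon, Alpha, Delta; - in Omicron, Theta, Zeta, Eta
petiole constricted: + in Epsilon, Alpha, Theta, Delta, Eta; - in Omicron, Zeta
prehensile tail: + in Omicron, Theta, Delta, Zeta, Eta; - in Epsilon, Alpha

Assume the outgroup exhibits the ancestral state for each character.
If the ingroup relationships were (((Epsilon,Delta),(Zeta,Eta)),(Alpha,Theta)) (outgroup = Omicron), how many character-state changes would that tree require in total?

10

Map each character onto (((Epsilon,Delta),(Zeta,Eta)),(Alpha,Theta)) (rooted by Omicron) and count the minimum state changes it requires (Fitch parsimony):
forked tongue: 1; stipules present: 3; setae branched: 2; petiole constricted: 2; prehensile tail: 2.
Total tree length = 10.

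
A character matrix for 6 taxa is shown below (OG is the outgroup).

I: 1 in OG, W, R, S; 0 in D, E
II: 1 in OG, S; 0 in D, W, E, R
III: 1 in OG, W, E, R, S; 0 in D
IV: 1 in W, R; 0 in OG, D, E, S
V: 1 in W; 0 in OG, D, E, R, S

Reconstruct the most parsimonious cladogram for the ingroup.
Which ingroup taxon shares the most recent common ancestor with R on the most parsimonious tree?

W

Character polarity is set by the outgroup: the derived state is whichever differs from the outgroup's state, so for I, II, III the derived state is '0', and for the remaining characters it is '1'.
I: derived state '0' in D and E only — synapomorphy for {D, E}.
Only D, E, R, and W show the derived state '0' for II, supporting them as a clade.
III: derived state '0' in D only — an autapomorphy, so it tells us nothing about relationships among taxa.
IV: derived state '1' in R and W only — synapomorphy for {R, W}.
V: derived state '1' in W only — an autapomorphy, so it tells us nothing about relationships among taxa.
Most parsimonious ingroup topology: (((D,E),(W,R)),S).
R and W form a cherry on this tree, so they are sister taxa.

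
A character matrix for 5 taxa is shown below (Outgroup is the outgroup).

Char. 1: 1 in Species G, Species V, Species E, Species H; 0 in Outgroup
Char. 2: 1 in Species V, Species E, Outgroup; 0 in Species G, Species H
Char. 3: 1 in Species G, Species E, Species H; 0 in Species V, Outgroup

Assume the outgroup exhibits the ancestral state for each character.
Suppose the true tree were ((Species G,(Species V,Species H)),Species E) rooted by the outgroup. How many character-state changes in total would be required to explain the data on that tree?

5

Map each character onto ((Species G,(Species V,Species H)),Species E) (rooted by Outgroup) and count the minimum state changes it requires (Fitch parsimony):
Char. 1: 1; Char. 2: 2; Char. 3: 2.
Total tree length = 5.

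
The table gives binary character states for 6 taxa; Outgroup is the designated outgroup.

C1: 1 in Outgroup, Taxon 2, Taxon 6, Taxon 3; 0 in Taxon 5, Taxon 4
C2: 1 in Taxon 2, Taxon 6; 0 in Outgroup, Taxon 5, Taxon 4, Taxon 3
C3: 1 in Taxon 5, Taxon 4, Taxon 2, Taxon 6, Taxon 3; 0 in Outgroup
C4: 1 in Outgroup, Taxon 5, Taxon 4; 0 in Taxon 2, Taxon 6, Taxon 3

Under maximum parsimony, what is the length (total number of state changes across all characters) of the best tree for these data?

4

Character polarity is set by the outgroup: the derived state is whichever differs from the outgroup's state, so for C1, C4 the derived state is '0', and for the remaining characters it is '1'.
Only Taxon 4 and Taxon 5 show the derived state '0' for C1, supporting them as a clade.
Only Taxon 2 and Taxon 6 show the derived state '1' for C2, supporting them as a clade.
C3 (derived state '1') is shared by all ingroup taxa — unites the whole ingroup.
Only Taxon 2, Taxon 3, and Taxon 6 show the derived state '0' for C4, supporting them as a clade.
Most parsimonious ingroup topology: (((Taxon 2,Taxon 6),Taxon 3),(Taxon 4,Taxon 5)).
Changes per character on this tree: C1: 1; C2: 1; C3: 1; C4: 1.
Total = 4.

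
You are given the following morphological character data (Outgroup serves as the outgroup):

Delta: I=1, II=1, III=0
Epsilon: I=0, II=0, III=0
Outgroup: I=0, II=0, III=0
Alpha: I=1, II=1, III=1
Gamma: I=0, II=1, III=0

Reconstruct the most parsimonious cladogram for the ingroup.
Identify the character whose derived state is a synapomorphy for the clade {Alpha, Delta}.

The outgroup has state '0' for every character, so '1' is the derived state throughout.
I (derived state '1') is shared by Alpha and Delta — a synapomorphy uniting that clade.
II (derived state '1') is shared by Alpha, Delta, and Gamma — a synapomorphy uniting that clade.
III (derived state '1') is unique to Alpha (autapomorphy; uninformative for grouping).
Most parsimonious ingroup topology: (((Alpha,Delta),Gamma),Epsilon).
The clade {Alpha, Delta} is supported by I: its derived state '1' occurs in exactly those taxa and in no other taxon (including the outgroup).

I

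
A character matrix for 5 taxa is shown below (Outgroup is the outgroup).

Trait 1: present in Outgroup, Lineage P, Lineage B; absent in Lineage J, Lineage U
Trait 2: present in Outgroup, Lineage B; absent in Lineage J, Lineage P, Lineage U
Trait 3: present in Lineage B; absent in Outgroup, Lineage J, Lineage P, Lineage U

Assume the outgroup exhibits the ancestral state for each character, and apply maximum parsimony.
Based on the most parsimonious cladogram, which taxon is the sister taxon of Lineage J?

Character polarity is set by the outgroup: the derived state is whichever differs from the outgroup's state, so for Trait 1, Trait 2 the derived state is 'absent', and for the remaining characters it is 'present'.
Trait 1 (derived state 'absent') is shared by Lineage J and Lineage U — a synapomorphy uniting that clade.
Trait 2 (derived state 'absent') is shared by Lineage J, Lineage P, and Lineage U — a synapomorphy uniting that clade.
Trait 3: derived state 'present' in Lineage B only — an autapomorphy, so it tells us nothing about relationships among taxa.
Most parsimonious ingroup topology: (((Lineage J,Lineage U),Lineage P),Lineage B).
Lineage J and Lineage U form a cherry on this tree, so they are sister taxa.

Lineage U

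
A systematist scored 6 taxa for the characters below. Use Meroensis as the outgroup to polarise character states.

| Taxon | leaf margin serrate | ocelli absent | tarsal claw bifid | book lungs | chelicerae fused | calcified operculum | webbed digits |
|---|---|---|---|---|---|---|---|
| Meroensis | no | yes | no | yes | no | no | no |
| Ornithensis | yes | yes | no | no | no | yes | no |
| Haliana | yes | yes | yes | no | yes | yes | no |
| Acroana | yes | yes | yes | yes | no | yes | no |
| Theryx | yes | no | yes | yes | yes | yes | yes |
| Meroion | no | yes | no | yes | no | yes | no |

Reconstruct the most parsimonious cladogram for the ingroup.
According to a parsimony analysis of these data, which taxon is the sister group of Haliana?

Theryx

Character polarity is set by the outgroup: the derived state is whichever differs from the outgroup's state, so for ocelli absent, book lungs the derived state is 'no', and for the remaining characters it is 'yes'.
leaf margin serrate (derived state 'yes') is shared by Acroana, Haliana, Ornithensis, and Theryx — a synapomorphy uniting that clade.
ocelli absent (derived state 'no') is unique to Theryx (autapomorphy; uninformative for grouping).
tarsal claw bifid (derived state 'yes') is shared by Acroana, Haliana, and Theryx — a synapomorphy uniting that clade.
book lungs (state 'no') occurs in Haliana and Ornithensis but conflicts with the nesting implied by the other characters — most parsimoniously interpreted as homoplasy.
chelicerae fused: derived state 'yes' in Haliana and Theryx only — synapomorphy for {Haliana, Theryx}.
All ingroup taxa share the derived state 'yes' for calcified operculum; it defines the ingroup but does not resolve relationships within it.
webbed digits: derived state 'yes' in Theryx only — an autapomorphy, so it tells us nothing about relationships among taxa.
Most parsimonious ingroup topology: ((Ornithensis,((Haliana,Theryx),Acroana)),Meroion).
Haliana and Theryx form a cherry on this tree, so they are sister taxa.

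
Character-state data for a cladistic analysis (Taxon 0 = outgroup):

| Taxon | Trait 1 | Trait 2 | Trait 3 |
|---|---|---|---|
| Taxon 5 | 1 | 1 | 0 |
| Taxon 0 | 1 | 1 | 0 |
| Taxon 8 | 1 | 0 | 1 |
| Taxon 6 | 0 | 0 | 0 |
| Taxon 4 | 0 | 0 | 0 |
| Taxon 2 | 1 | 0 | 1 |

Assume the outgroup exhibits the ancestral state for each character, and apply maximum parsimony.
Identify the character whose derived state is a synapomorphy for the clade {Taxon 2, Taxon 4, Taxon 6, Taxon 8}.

Trait 2

Character polarity is set by the outgroup: the derived state is whichever differs from the outgroup's state, so for Trait 1, Trait 2 the derived state is '0', and for the remaining characters it is '1'.
Only Taxon 4 and Taxon 6 show the derived state '0' for Trait 1, supporting them as a clade.
Trait 2 (derived state '0') is shared by Taxon 2, Taxon 4, Taxon 6, and Taxon 8 — a synapomorphy uniting that clade.
Trait 3 (derived state '1') is shared by Taxon 2 and Taxon 8 — a synapomorphy uniting that clade.
Most parsimonious ingroup topology: (((Taxon 4,Taxon 6),(Taxon 8,Taxon 2)),Taxon 5).
The clade {Taxon 2, Taxon 4, Taxon 6, Taxon 8} is supported by Trait 2: its derived state '0' occurs in exactly those taxa and in no other taxon (including the outgroup).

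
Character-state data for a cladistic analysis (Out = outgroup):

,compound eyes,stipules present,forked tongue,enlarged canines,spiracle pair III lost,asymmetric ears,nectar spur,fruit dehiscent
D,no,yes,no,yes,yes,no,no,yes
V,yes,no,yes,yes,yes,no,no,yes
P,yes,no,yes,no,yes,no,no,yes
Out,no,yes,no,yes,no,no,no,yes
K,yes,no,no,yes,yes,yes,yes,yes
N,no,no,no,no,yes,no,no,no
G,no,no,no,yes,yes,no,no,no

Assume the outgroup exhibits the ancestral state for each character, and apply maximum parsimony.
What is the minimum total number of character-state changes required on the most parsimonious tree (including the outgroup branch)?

Character polarity is set by the outgroup: the derived state is whichever differs from the outgroup's state, so for stipules present, enlarged canines, fruit dehiscent the derived state is 'no', and for the remaining characters it is 'yes'.
compound eyes: derived state 'yes' in K, P, and V only — synapomorphy for {K, P, V}.
stipules present (derived state 'no') is shared by G, K, N, P, and V — a synapomorphy uniting that clade.
Only P and V show the derived state 'yes' for forked tongue, supporting them as a clade.
enlarged canines (state 'no') occurs in N and P but conflicts with the nesting implied by the other characters — most parsimoniously interpreted as homoplasy.
spiracle pair III lost (derived state 'yes') is shared by all ingroup taxa — unites the whole ingroup.
asymmetric ears (derived state 'yes') is unique to K (autapomorphy; uninformative for grouping).
nectar spur: derived state 'yes' in K only — an autapomorphy, so it tells us nothing about relationships among taxa.
fruit dehiscent: derived state 'no' in G and N only — synapomorphy for {G, N}.
Most parsimonious ingroup topology: ((((V,P),K),(N,G)),D).
Changes per character on this tree: compound eyes: 1; stipules present: 1; forked tongue: 1; enlarged canines: 2; spiracle pair III lost: 1; asymmetric ears: 1; nectar spur: 1; fruit dehiscent: 1.
Total = 9.

9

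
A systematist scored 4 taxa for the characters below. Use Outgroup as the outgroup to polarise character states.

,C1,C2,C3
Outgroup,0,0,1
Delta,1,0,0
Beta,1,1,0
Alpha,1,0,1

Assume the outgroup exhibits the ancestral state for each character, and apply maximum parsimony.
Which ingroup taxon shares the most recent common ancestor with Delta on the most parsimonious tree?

Character polarity is set by the outgroup: the derived state is whichever differs from the outgroup's state, so for C3 the derived state is '0', and for the remaining characters it is '1'.
All ingroup taxa share the derived state '1' for C1; it defines the ingroup but does not resolve relationships within it.
C2: derived state '1' in Beta only — an autapomorphy, so it tells us nothing about relationships among taxa.
C3: derived state '0' in Beta and Delta only — synapomorphy for {Beta, Delta}.
Most parsimonious ingroup topology: ((Delta,Beta),Alpha).
Delta and Beta form a cherry on this tree, so they are sister taxa.

Beta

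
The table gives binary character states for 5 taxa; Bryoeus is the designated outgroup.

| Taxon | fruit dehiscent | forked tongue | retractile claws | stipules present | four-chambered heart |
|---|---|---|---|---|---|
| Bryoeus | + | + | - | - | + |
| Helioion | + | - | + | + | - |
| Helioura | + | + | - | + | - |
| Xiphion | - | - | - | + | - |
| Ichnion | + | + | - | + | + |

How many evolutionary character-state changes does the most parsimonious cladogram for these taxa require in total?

Character polarity is set by the outgroup: the derived state is whichever differs from the outgroup's state, so for fruit dehiscent, forked tongue, four-chambered heart the derived state is '-', and for the remaining characters it is '+'.
fruit dehiscent (derived state '-') is unique to Xiphion (autapomorphy; uninformative for grouping).
Only Helioion and Xiphion show the derived state '-' for forked tongue, supporting them as a clade.
retractile claws: derived state '+' in Helioion only — an autapomorphy, so it tells us nothing about relationships among taxa.
All ingroup taxa share the derived state '+' for stipules present; it defines the ingroup but does not resolve relationships within it.
Only Helioion, Helioura, and Xiphion show the derived state '-' for four-chambered heart, supporting them as a clade.
Most parsimonious ingroup topology: (((Helioion,Xiphion),Helioura),Ichnion).
Changes per character on this tree: fruit dehiscent: 1; forked tongue: 1; retractile claws: 1; stipules present: 1; four-chambered heart: 1.
Total = 5.

5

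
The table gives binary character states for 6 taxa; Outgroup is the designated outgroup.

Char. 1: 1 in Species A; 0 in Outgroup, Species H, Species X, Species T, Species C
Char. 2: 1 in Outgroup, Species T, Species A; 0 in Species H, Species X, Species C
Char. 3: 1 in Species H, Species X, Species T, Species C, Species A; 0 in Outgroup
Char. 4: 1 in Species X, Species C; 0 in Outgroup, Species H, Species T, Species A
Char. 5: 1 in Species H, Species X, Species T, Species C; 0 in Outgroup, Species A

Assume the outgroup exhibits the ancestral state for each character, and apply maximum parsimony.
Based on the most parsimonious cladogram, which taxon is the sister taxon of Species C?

Character polarity is set by the outgroup: the derived state is whichever differs from the outgroup's state, so for Char. 2 the derived state is '0', and for the remaining characters it is '1'.
Char. 1 (derived state '1') is unique to Species A (autapomorphy; uninformative for grouping).
Only Species C, Species H, and Species X show the derived state '0' for Char. 2, supporting them as a clade.
Char. 3 (derived state '1') is shared by all ingroup taxa — unites the whole ingroup.
Char. 4: derived state '1' in Species C and Species X only — synapomorphy for {Species C, Species X}.
Only Species C, Species H, Species T, and Species X show the derived state '1' for Char. 5, supporting them as a clade.
Most parsimonious ingroup topology: (((Species H,(Species X,Species C)),Species T),Species A).
Species C and Species X form a cherry on this tree, so they are sister taxa.

Species X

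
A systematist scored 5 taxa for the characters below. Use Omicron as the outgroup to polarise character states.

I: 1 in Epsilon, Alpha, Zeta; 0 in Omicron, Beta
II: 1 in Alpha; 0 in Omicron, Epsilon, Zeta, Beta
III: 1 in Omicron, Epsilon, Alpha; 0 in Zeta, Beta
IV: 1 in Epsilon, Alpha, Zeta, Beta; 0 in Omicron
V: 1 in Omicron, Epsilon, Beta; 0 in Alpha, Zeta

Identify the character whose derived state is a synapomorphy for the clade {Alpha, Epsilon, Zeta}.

Character polarity is set by the outgroup: the derived state is whichever differs from the outgroup's state, so for III, V the derived state is '0', and for the remaining characters it is '1'.
Only Alpha, Epsilon, and Zeta show the derived state '1' for I, supporting them as a clade.
II: derived state '1' in Alpha only — an autapomorphy, so it tells us nothing about relationships among taxa.
III (state '0') occurs in Beta and Zeta but conflicts with the nesting implied by the other characters — most parsimoniously interpreted as homoplasy.
IV (derived state '1') is shared by all ingroup taxa — unites the whole ingroup.
V (derived state '0') is shared by Alpha and Zeta — a synapomorphy uniting that clade.
Most parsimonious ingroup topology: ((Epsilon,(Alpha,Zeta)),Beta).
The clade {Alpha, Epsilon, Zeta} is supported by I: its derived state '1' occurs in exactly those taxa and in no other taxon (including the outgroup).

I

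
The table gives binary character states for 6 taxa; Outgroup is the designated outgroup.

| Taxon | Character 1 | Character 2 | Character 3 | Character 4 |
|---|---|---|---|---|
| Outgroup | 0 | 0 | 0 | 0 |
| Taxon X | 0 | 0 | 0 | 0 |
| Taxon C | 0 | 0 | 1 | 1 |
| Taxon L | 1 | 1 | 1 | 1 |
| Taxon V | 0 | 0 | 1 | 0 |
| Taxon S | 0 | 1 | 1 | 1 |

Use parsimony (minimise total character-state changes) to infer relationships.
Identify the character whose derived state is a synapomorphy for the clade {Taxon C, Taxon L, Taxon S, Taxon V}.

Character 3

The outgroup has state '0' for every character, so '1' is the derived state throughout.
Character 1: derived state '1' in Taxon L only — an autapomorphy, so it tells us nothing about relationships among taxa.
Character 2: derived state '1' in Taxon L and Taxon S only — synapomorphy for {Taxon L, Taxon S}.
Character 3: derived state '1' in Taxon C, Taxon L, Taxon S, and Taxon V only — synapomorphy for {Taxon C, Taxon L, Taxon S, Taxon V}.
Character 4 (derived state '1') is shared by Taxon C, Taxon L, and Taxon S — a synapomorphy uniting that clade.
Most parsimonious ingroup topology: (Taxon X,((Taxon C,(Taxon L,Taxon S)),Taxon V)).
The clade {Taxon C, Taxon L, Taxon S, Taxon V} is supported by Character 3: its derived state '1' occurs in exactly those taxa and in no other taxon (including the outgroup).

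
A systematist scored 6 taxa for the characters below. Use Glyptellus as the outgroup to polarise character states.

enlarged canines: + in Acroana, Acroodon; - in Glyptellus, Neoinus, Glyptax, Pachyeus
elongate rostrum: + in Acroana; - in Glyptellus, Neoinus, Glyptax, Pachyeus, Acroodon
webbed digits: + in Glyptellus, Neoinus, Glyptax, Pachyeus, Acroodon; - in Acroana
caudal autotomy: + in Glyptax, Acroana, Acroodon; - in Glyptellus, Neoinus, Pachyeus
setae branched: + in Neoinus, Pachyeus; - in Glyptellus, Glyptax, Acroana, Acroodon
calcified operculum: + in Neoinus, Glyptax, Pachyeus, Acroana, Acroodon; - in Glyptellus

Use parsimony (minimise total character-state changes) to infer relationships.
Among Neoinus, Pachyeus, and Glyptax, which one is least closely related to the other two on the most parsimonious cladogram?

Character polarity is set by the outgroup: the derived state is whichever differs from the outgroup's state, so for webbed digits the derived state is '-', and for the remaining characters it is '+'.
enlarged canines (derived state '+') is shared by Acroana and Acroodon — a synapomorphy uniting that clade.
elongate rostrum: derived state '+' in Acroana only — an autapomorphy, so it tells us nothing about relationships among taxa.
webbed digits (derived state '-') is unique to Acroana (autapomorphy; uninformative for grouping).
caudal autotomy (derived state '+') is shared by Acroana, Acroodon, and Glyptax — a synapomorphy uniting that clade.
setae branched: derived state '+' in Neoinus and Pachyeus only — synapomorphy for {Neoinus, Pachyeus}.
All ingroup taxa share the derived state '+' for calcified operculum; it defines the ingroup but does not resolve relationships within it.
Most parsimonious ingroup topology: ((Glyptax,(Acroodon,Acroana)),(Pachyeus,Neoinus)).
Neoinus and Pachyeus share a more recent common ancestor with each other than either does with Glyptax, so Glyptax is the least closely related of the three.

Glyptax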